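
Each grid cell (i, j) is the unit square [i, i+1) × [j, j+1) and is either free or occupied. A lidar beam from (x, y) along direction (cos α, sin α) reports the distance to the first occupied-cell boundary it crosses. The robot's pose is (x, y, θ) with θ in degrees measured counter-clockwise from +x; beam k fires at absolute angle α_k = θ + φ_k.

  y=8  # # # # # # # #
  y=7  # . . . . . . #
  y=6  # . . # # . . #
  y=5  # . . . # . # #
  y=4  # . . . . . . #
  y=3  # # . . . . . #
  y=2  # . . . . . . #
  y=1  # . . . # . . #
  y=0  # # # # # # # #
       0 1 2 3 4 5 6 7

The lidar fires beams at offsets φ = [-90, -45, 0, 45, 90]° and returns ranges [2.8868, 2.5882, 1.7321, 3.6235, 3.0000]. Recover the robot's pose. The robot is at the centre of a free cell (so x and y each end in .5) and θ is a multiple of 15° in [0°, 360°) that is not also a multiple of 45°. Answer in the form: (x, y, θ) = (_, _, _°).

Candidates: 36 free-cell centres × 16 headings = 576 poses. Raycast each; keep the one whose scan matches to 4 dp.
  (2.5, 4.5, 120°): beam 1 = 1.7321 ≠ 2.8868 ✗
  (4.5, 4.5, 150°): beam 1 = 0.5774 ≠ 2.8868 ✗
  (3.5, 4.5, 210°): beam 1 = 4.0415 ≠ 2.8868 ✗
  (5.5, 7.5, 120°): beam 1 = 1.0000 ≠ 2.8868 ✗
  (4.5, 7.5, 15°): beam 1 = 0.5176 ≠ 2.8868 ✗
  …
  (3.5, 3.5, 300°): r_1=2.8868, r_2=2.5882, r_3=1.7321, r_4=3.6235, r_5=3.0000 — all match ✓
Only this pose fits every beam.

(x, y, θ) = (3.5, 3.5, 300°)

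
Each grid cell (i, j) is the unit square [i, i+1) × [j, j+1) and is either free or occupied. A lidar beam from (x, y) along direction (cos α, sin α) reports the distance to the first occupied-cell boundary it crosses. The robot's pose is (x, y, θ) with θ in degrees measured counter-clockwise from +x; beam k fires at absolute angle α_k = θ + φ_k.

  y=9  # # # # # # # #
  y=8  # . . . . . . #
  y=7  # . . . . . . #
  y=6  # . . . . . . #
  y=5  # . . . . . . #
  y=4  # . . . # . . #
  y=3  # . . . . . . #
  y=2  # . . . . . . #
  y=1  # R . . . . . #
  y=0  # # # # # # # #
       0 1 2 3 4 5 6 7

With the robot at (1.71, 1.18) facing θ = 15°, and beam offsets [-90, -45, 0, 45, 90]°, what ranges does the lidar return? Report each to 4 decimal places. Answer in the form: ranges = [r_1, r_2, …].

beam 1: φ=-90°, α=285°
  d=(0.2588,-0.9659)  start (1,1)  tX=1.1205 tY=0.1863  stride 1/|dx|=3.8637 1/|dy|=1.0353
    cross y-line → (1,0), t=0.1863 (wall)
  → r_1 = 0.1863
beam 2: φ=-45°, α=330°
  d=(0.8660,-0.5000)  start (1,1)  tX=0.3349 tY=0.3600  stride 1/|dx|=1.1547 1/|dy|=2.0000
    cross x-line → (2,1), t=0.3349
    cross y-line → (2,0), t=0.3600 (wall)
  → r_2 = 0.3600
beam 3: φ=0°, α=15°
  d=(0.9659,0.2588)  start (1,1)  tX=0.3002 tY=3.1682  stride 1/|dx|=1.0353 1/|dy|=3.8637
    cross x-line → (2,1), t=0.3002
    cross x-line → (3,1), t=1.3355
    cross x-line → (4,1), t=2.3708
    cross y-line → (4,2), t=3.1682
    cross x-line → (5,2), t=3.4061
    cross x-line → (6,2), t=4.4413
    cross x-line → (7,2), t=5.4766 (wall)
  → r_3 = 5.4766
beam 4: φ=45°, α=60°
  d=(0.5000,0.8660)  start (1,1)  tX=0.5800 tY=0.9469  stride 1/|dx|=2.0000 1/|dy|=1.1547
    cross x-line → (2,1), t=0.5800
    cross y-line → (2,2), t=0.9469
    cross y-line → (2,3), t=2.1016
    cross x-line → (3,3), t=2.5800
    cross y-line → (3,4), t=3.2563
    cross y-line → (3,5), t=4.4110
    cross x-line → (4,5), t=4.5800
    cross y-line → (4,6), t=5.5657
    cross x-line → (5,6), t=6.5800
    cross y-line → (5,7), t=6.7204
    cross y-line → (5,8), t=7.8751
    cross x-line → (6,8), t=8.5800
    cross y-line → (6,9), t=9.0298 (wall)
  → r_4 = 9.0298
beam 5: φ=90°, α=105°
  d=(-0.2588,0.9659)  start (1,1)  tX=2.7432 tY=0.8489  stride 1/|dx|=3.8637 1/|dy|=1.0353
    cross y-line → (1,2), t=0.8489
    cross y-line → (1,3), t=1.8842
    cross x-line → (0,3), t=2.7432 (wall)
  → r_5 = 2.7432

ranges = [0.1863, 0.3600, 5.4766, 9.0298, 2.7432]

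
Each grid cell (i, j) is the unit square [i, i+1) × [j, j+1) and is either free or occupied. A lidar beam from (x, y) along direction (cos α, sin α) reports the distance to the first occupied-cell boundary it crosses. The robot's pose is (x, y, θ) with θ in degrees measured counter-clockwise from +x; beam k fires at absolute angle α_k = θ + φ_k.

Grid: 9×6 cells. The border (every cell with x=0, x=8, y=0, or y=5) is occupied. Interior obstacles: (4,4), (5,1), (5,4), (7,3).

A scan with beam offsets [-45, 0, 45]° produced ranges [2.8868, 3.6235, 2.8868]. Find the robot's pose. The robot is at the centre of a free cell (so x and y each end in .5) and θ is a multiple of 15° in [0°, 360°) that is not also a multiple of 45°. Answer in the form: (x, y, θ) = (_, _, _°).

(x, y, θ) = (3.5, 1.5, 105°)

The pose lattice has 24·16 = 384 candidates. Test each by forward raycasting.
  (1.5, 4.5, 75°): beam 1 = 1.0000 ≠ 2.8868 ✗
  (4.5, 3.5, 150°): beam 1 = 0.5176 ≠ 2.8868 ✗
  (3.5, 3.5, 195°): beam 2 = 2.5882 ≠ 3.6235 ✗
  …
  (3.5, 1.5, 105°): r_1=2.8868, r_2=3.6235, r_3=2.8868 — all match ✓
No second candidate reproduces the full scan.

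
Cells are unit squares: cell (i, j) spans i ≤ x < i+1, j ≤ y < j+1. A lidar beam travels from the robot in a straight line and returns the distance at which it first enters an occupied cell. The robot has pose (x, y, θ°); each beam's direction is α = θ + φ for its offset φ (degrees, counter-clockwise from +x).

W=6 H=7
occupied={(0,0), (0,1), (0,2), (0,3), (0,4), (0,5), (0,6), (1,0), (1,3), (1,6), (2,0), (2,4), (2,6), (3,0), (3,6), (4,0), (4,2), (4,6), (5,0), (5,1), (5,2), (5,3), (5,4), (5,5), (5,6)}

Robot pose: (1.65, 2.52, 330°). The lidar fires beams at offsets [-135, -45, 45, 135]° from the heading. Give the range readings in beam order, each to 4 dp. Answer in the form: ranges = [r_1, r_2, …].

beam 1: φ=-135°, α=195°
  direction (-0.9659, -0.2588); cell (1,2); t to first gridline: x 0.6729, y 2.0091 (then +1.0353 / +3.8637)
    (0,2) via x @ 0.6729  # hit
  → r_1 = 0.6729
beam 2: φ=-45°, α=285°
  direction (0.2588, -0.9659); cell (1,2); t to first gridline: x 1.3523, y 0.5383 (then +3.8637 / +1.0353)
    (1,1) via y @ 0.5383
    (2,1) via x @ 1.3523
    (2,0) via y @ 1.5736  # hit
  → r_2 = 1.5736
beam 3: φ=45°, α=15°
  direction (0.9659, 0.2588); cell (1,2); t to first gridline: x 0.3623, y 1.8546 (then +1.0353 / +3.8637)
    (2,2) via x @ 0.3623
    (3,2) via x @ 1.3976
    (3,3) via y @ 1.8546
    (4,3) via x @ 2.4329
    (5,3) via x @ 3.4682  # hit
  → r_3 = 3.4682
beam 4: φ=135°, α=105°
  direction (-0.2588, 0.9659); cell (1,2); t to first gridline: x 2.5114, y 0.4969 (then +3.8637 / +1.0353)
    (1,3) via y @ 0.4969  # hit
  → r_4 = 0.4969

ranges = [0.6729, 1.5736, 3.4682, 0.4969]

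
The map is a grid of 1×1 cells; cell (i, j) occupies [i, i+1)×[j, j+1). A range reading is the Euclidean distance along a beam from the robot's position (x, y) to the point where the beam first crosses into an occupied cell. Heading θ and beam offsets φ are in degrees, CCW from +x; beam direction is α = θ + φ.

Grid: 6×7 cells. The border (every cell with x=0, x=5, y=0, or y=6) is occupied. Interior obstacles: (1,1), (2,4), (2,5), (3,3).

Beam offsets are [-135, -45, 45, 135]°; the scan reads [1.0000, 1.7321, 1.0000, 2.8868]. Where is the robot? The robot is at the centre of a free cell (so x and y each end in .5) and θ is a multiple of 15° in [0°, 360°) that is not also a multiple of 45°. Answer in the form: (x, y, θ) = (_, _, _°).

(x, y, θ) = (2.5, 2.5, 195°)

Candidates: 16 free-cell centres × 16 headings = 256 poses. Raycast each; keep the one whose scan matches to 4 dp.
  (4.5, 5.5, 285°): beam 3 = 0.5774 ≠ 1.0000 ✗
  (1.5, 3.5, 105°): beam 1 = 4.0415 ≠ 1.0000 ✗
  (3.5, 2.5, 120°): beam 1 = 1.5529 ≠ 1.0000 ✗
  (3.5, 1.5, 30°): beam 1 = 0.5176 ≠ 1.0000 ✗
  (3.5, 1.5, 210°): beam 1 = 1.5529 ≠ 1.0000 ✗
  …
  (2.5, 2.5, 195°): r_1=1.0000, r_2=1.7321, r_3=1.0000, r_4=2.8868 — all match ✓
No second candidate reproduces the full scan.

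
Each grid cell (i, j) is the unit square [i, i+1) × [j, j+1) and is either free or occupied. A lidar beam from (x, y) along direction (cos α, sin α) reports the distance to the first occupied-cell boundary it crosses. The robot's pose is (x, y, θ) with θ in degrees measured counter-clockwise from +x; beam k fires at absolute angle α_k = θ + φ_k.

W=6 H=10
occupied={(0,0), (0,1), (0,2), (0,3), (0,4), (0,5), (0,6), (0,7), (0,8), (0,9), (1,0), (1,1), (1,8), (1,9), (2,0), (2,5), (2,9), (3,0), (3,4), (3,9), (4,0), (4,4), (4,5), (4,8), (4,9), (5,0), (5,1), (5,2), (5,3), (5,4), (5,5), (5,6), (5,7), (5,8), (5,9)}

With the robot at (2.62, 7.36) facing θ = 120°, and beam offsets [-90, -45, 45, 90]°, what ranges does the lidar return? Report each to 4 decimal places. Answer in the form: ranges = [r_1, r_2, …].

ranges = [1.5935, 1.6979, 1.6771, 1.8706]

beam 1: φ=-90°, α=30°
  direction (0.8660, 0.5000); cell (2,7); t to first gridline: x 0.4388, y 1.2800 (then +1.1547 / +2.0000)
    (3,7) via x @ 0.4388
    (3,8) via y @ 1.2800
    (4,8) via x @ 1.5935  # hit
  → r_1 = 1.5935
beam 2: φ=-45°, α=75°
  direction (0.2588, 0.9659); cell (2,7); t to first gridline: x 1.4682, y 0.6626 (then +3.8637 / +1.0353)
    (2,8) via y @ 0.6626
    (3,8) via x @ 1.4682
    (3,9) via y @ 1.6979  # hit
  → r_2 = 1.6979
beam 3: φ=45°, α=165°
  direction (-0.9659, 0.2588); cell (2,7); t to first gridline: x 0.6419, y 2.4728 (then +1.0353 / +3.8637)
    (1,7) via x @ 0.6419
    (0,7) via x @ 1.6771  # hit
  → r_3 = 1.6771
beam 4: φ=90°, α=210°
  direction (-0.8660, -0.5000); cell (2,7); t to first gridline: x 0.7159, y 0.7200 (then +1.1547 / +2.0000)
    (1,7) via x @ 0.7159
    (1,6) via y @ 0.7200
    (0,6) via x @ 1.8706  # hit
  → r_4 = 1.8706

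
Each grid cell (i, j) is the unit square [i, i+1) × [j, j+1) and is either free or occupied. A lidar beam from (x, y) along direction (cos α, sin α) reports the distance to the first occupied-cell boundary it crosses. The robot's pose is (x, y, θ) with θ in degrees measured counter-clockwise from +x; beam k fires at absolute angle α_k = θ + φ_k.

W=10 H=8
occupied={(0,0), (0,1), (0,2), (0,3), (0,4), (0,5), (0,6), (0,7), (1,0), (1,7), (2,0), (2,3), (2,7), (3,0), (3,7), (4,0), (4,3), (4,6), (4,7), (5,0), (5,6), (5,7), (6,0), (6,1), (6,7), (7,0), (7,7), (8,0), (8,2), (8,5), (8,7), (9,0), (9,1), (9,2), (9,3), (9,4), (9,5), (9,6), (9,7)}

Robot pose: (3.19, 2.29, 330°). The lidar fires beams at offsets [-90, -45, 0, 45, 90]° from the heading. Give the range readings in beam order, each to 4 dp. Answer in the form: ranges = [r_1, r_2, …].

ranges = [1.4896, 1.3355, 2.5800, 6.0150, 1.6200]

beam 1: φ=-90°, α=240°
  cosα=-0.5000 sinα=-0.8660 | (3,2) | tMaxX 0.3800 tMaxY 0.3349 | tΔX 2.0000 tΔY 1.1547
    t=0.3349 [y] (3,1)
    t=0.3800 [x] (2,1)
    t=1.4896 [y] (2,0) — stop
  → r_1 = 1.4896
beam 2: φ=-45°, α=285°
  cosα=0.2588 sinα=-0.9659 | (3,2) | tMaxX 3.1296 tMaxY 0.3002 | tΔX 3.8637 tΔY 1.0353
    t=0.3002 [y] (3,1)
    t=1.3355 [y] (3,0) — stop
  → r_2 = 1.3355
beam 3: φ=0°, α=330°
  cosα=0.8660 sinα=-0.5000 | (3,2) | tMaxX 0.9353 tMaxY 0.5800 | tΔX 1.1547 tΔY 2.0000
    t=0.5800 [y] (3,1)
    t=0.9353 [x] (4,1)
    t=2.0900 [x] (5,1)
    t=2.5800 [y] (5,0) — stop
  → r_3 = 2.5800
beam 4: φ=45°, α=15°
  cosα=0.9659 sinα=0.2588 | (3,2) | tMaxX 0.8386 tMaxY 2.7432 | tΔX 1.0353 tΔY 3.8637
    t=0.8386 [x] (4,2)
    t=1.8738 [x] (5,2)
    t=2.7432 [y] (5,3)
    t=2.9091 [x] (6,3)
    t=3.9444 [x] (7,3)
    t=4.9797 [x] (8,3)
    t=6.0150 [x] (9,3) — stop
  → r_4 = 6.0150
beam 5: φ=90°, α=60°
  cosα=0.5000 sinα=0.8660 | (3,2) | tMaxX 1.6200 tMaxY 0.8198 | tΔX 2.0000 tΔY 1.1547
    t=0.8198 [y] (3,3)
    t=1.6200 [x] (4,3) — stop
  → r_5 = 1.6200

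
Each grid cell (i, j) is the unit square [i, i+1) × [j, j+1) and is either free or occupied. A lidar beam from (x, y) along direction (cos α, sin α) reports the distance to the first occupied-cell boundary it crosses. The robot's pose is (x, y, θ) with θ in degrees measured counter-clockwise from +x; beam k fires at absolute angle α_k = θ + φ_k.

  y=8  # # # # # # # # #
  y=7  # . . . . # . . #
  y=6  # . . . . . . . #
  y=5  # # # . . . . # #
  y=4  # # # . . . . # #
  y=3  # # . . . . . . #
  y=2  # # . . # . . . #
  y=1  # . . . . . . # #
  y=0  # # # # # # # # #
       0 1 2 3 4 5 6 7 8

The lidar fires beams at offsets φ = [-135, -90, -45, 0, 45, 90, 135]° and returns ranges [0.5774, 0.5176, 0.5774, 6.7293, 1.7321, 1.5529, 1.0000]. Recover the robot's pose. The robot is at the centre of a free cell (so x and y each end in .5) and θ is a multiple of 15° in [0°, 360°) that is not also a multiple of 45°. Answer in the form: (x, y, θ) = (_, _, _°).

(x, y, θ) = (6.5, 7.5, 255°)

Enumerate (i+0.5, j+0.5, θ) over the 38 free cells and 16 admissible headings. For each, cast all 7 beams and compare to the given ranges.
  (3.5, 4.5, 165°): beam 1 = 5.1962 ≠ 0.5774 ✗
  (6.5, 7.5, 210°): beam 1 = 0.5176 ≠ 0.5774 ✗
  (6.5, 3.5, 165°): beam 1 = 1.0000 ≠ 0.5774 ✗
  …
  (6.5, 7.5, 255°): r_1=0.5774, r_2=0.5176, r_3=0.5774, r_4=6.7293, r_5=1.7321, r_6=1.5529, r_7=1.0000 — all match ✓
Unique over the lattice → pose = (6.5, 7.5, 255°).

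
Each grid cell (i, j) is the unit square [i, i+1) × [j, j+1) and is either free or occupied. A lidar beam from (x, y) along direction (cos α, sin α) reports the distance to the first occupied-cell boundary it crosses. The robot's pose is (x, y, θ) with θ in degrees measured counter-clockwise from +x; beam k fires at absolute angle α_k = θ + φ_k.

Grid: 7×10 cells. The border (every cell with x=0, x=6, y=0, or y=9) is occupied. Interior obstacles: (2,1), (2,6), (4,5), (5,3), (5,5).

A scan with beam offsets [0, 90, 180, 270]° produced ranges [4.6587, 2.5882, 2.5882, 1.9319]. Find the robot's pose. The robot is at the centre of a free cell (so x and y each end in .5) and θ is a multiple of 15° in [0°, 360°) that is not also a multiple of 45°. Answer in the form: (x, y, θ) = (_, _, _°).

The pose lattice has 35·16 = 560 candidates. Test each by forward raycasting.
  (1.5, 7.5, 30°): beam 1 = 3.0000 ≠ 4.6587 ✗
  (5.5, 1.5, 300°): beam 1 = 0.5774 ≠ 4.6587 ✗
  (1.5, 5.5, 345°): beam 2 = 3.6235 ≠ 2.5882 ✗
  (4.5, 7.5, 300°): beam 1 = 1.7321 ≠ 4.6587 ✗
  …
  (3.5, 4.5, 75°): r_1=4.6587, r_2=2.5882, r_3=2.5882, r_4=1.9319 — all match ✓
No second candidate reproduces the full scan.

(x, y, θ) = (3.5, 4.5, 75°)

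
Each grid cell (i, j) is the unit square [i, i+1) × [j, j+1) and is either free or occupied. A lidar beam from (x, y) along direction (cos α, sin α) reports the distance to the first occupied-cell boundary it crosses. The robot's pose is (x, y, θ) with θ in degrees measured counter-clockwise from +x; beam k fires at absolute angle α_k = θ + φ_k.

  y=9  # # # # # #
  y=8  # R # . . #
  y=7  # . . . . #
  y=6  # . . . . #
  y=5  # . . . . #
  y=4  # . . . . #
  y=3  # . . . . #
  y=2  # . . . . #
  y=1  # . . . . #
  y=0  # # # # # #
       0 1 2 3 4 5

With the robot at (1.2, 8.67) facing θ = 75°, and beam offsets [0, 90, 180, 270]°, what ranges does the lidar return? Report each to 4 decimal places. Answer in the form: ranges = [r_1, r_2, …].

ranges = [0.3416, 0.2071, 0.7727, 0.8282]

beam 1: φ=0°, α=75°
  direction (0.2588, 0.9659); cell (1,8); t to first gridline: x 3.0910, y 0.3416 (then +3.8637 / +1.0353)
    (1,9) via y @ 0.3416  # hit
  → r_1 = 0.3416
beam 2: φ=90°, α=165°
  direction (-0.9659, 0.2588); cell (1,8); t to first gridline: x 0.2071, y 1.2750 (then +1.0353 / +3.8637)
    (0,8) via x @ 0.2071  # hit
  → r_2 = 0.2071
beam 3: φ=180°, α=255°
  direction (-0.2588, -0.9659); cell (1,8); t to first gridline: x 0.7727, y 0.6936 (then +3.8637 / +1.0353)
    (1,7) via y @ 0.6936
    (0,7) via x @ 0.7727  # hit
  → r_3 = 0.7727
beam 4: φ=270°, α=345°
  direction (0.9659, -0.2588); cell (1,8); t to first gridline: x 0.8282, y 2.5887 (then +1.0353 / +3.8637)
    (2,8) via x @ 0.8282  # hit
  → r_4 = 0.8282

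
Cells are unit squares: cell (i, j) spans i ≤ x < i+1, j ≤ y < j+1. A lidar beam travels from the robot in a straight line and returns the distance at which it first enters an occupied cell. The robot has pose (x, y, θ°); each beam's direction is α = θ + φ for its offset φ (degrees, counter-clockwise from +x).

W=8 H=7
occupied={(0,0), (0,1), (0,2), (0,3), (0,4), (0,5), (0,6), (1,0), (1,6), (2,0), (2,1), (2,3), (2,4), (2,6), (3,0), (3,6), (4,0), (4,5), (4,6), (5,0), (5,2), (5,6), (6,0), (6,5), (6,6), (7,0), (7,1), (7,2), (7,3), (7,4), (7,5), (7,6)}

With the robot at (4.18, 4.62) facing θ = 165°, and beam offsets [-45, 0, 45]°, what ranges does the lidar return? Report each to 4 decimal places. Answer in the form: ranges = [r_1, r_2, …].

ranges = [1.5935, 1.2216, 1.3625]

beam 1: φ=-45°, α=120°
  cosα=-0.5000 sinα=0.8660 | (4,4) | tMaxX 0.3600 tMaxY 0.4388 | tΔX 2.0000 tΔY 1.1547
    t=0.3600 [x] (3,4)
    t=0.4388 [y] (3,5)
    t=1.5935 [y] (3,6) — stop
  → r_1 = 1.5935
beam 2: φ=0°, α=165°
  cosα=-0.9659 sinα=0.2588 | (4,4) | tMaxX 0.1863 tMaxY 1.4682 | tΔX 1.0353 tΔY 3.8637
    t=0.1863 [x] (3,4)
    t=1.2216 [x] (2,4) — stop
  → r_2 = 1.2216
beam 3: φ=45°, α=210°
  cosα=-0.8660 sinα=-0.5000 | (4,4) | tMaxX 0.2078 tMaxY 1.2400 | tΔX 1.1547 tΔY 2.0000
    t=0.2078 [x] (3,4)
    t=1.2400 [y] (3,3)
    t=1.3625 [x] (2,3) — stop
  → r_3 = 1.3625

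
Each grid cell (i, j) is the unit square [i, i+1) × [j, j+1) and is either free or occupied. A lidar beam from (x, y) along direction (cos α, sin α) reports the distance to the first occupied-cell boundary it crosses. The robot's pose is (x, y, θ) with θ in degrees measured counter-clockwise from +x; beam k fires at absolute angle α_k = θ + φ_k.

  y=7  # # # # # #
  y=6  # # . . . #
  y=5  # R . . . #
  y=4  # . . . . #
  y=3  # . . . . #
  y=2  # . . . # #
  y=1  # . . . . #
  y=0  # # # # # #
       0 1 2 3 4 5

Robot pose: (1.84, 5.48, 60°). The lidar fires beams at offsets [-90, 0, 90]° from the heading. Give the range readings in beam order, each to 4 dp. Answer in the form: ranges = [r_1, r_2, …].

beam 1: φ=-90°, α=330°
  dir = (cos 330°, sin 330°) = (0.8660, -0.5000); from cell (1,5)
  next x-line at t=0.1848, next y-line at t=0.9600; Δt_x=1.1547, Δt_y=2.0000
    x: enter (2,5) at t=0.1848
    y: enter (2,4) at t=0.9600
    x: enter (3,4) at t=1.3395
    x: enter (4,4) at t=2.4942
    y: enter (4,3) at t=2.9600
    x: enter (5,3) at t=3.6489 ← occupied
  → r_1 = 3.6489
beam 2: φ=0°, α=60°
  dir = (cos 60°, sin 60°) = (0.5000, 0.8660); from cell (1,5)
  next x-line at t=0.3200, next y-line at t=0.6004; Δt_x=2.0000, Δt_y=1.1547
    x: enter (2,5) at t=0.3200
    y: enter (2,6) at t=0.6004
    y: enter (2,7) at t=1.7551 ← occupied
  → r_2 = 1.7551
beam 3: φ=90°, α=150°
  dir = (cos 150°, sin 150°) = (-0.8660, 0.5000); from cell (1,5)
  next x-line at t=0.9699, next y-line at t=1.0400; Δt_x=1.1547, Δt_y=2.0000
    x: enter (0,5) at t=0.9699 ← occupied
  → r_3 = 0.9699

ranges = [3.6489, 1.7551, 0.9699]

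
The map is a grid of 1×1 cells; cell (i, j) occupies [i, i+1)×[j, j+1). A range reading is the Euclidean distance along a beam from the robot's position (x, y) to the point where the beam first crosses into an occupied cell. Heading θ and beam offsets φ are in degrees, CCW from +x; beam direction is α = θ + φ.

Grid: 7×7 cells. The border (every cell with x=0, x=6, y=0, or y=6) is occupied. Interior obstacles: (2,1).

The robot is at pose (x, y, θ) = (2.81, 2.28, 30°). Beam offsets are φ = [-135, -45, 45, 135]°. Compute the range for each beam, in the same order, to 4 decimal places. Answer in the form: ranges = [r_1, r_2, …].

beam 1: φ=-135°, α=255°
  dir = (cos 255°, sin 255°) = (-0.2588, -0.9659); from cell (2,2)
  next x-line at t=3.1296, next y-line at t=0.2899; Δt_x=3.8637, Δt_y=1.0353
    y: enter (2,1) at t=0.2899 ← occupied
  → r_1 = 0.2899
beam 2: φ=-45°, α=345°
  dir = (cos 345°, sin 345°) = (0.9659, -0.2588); from cell (2,2)
  next x-line at t=0.1967, next y-line at t=1.0818; Δt_x=1.0353, Δt_y=3.8637
    x: enter (3,2) at t=0.1967
    y: enter (3,1) at t=1.0818
    x: enter (4,1) at t=1.2320
    x: enter (5,1) at t=2.2673
    x: enter (6,1) at t=3.3025 ← occupied
  → r_2 = 3.3025
beam 3: φ=45°, α=75°
  dir = (cos 75°, sin 75°) = (0.2588, 0.9659); from cell (2,2)
  next x-line at t=0.7341, next y-line at t=0.7454; Δt_x=3.8637, Δt_y=1.0353
    x: enter (3,2) at t=0.7341
    y: enter (3,3) at t=0.7454
    y: enter (3,4) at t=1.7807
    y: enter (3,5) at t=2.8160
    y: enter (3,6) at t=3.8512 ← occupied
  → r_3 = 3.8512
beam 4: φ=135°, α=165°
  dir = (cos 165°, sin 165°) = (-0.9659, 0.2588); from cell (2,2)
  next x-line at t=0.8386, next y-line at t=2.7819; Δt_x=1.0353, Δt_y=3.8637
    x: enter (1,2) at t=0.8386
    x: enter (0,2) at t=1.8738 ← occupied
  → r_4 = 1.8738

ranges = [0.2899, 3.3025, 3.8512, 1.8738]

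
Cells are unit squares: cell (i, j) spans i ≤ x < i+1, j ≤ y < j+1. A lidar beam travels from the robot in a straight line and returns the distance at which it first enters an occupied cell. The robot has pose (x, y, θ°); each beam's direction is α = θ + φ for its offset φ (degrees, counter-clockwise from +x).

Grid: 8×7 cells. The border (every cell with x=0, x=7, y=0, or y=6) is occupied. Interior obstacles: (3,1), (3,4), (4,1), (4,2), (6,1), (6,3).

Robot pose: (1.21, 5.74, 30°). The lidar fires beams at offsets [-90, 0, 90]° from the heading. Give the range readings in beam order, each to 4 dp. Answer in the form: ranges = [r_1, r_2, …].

beam 1: φ=-90°, α=300°
  cosα=0.5000 sinα=-0.8660 | (1,5) | tMaxX 1.5800 tMaxY 0.8545 | tΔX 2.0000 tΔY 1.1547
    t=0.8545 [y] (1,4)
    t=1.5800 [x] (2,4)
    t=2.0092 [y] (2,3)
    t=3.1639 [y] (2,2)
    t=3.5800 [x] (3,2)
    t=4.3186 [y] (3,1) — stop
  → r_1 = 4.3186
beam 2: φ=0°, α=30°
  cosα=0.8660 sinα=0.5000 | (1,5) | tMaxX 0.9122 tMaxY 0.5200 | tΔX 1.1547 tΔY 2.0000
    t=0.5200 [y] (1,6) — stop
  → r_2 = 0.5200
beam 3: φ=90°, α=120°
  cosα=-0.5000 sinα=0.8660 | (1,5) | tMaxX 0.4200 tMaxY 0.3002 | tΔX 2.0000 tΔY 1.1547
    t=0.3002 [y] (1,6) — stop
  → r_3 = 0.3002

ranges = [4.3186, 0.5200, 0.3002]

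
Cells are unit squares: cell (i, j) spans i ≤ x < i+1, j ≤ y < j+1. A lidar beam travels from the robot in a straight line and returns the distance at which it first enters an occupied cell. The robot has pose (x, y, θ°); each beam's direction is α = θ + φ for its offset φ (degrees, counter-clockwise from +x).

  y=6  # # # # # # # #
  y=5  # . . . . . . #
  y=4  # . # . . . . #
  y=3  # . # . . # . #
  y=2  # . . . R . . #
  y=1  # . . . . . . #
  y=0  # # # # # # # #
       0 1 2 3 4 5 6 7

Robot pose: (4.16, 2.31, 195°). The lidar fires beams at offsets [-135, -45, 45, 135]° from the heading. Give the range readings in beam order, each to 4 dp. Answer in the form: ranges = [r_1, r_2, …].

ranges = [1.6800, 1.3800, 1.5127, 2.6200]

beam 1: φ=-135°, α=60°
  d=(0.5000,0.8660)  start (4,2)  tX=1.6800 tY=0.7967  stride 1/|dx|=2.0000 1/|dy|=1.1547
    cross y-line → (4,3), t=0.7967
    cross x-line → (5,3), t=1.6800 (wall)
  → r_1 = 1.6800
beam 2: φ=-45°, α=150°
  d=(-0.8660,0.5000)  start (4,2)  tX=0.1848 tY=1.3800  stride 1/|dx|=1.1547 1/|dy|=2.0000
    cross x-line → (3,2), t=0.1848
    cross x-line → (2,2), t=1.3395
    cross y-line → (2,3), t=1.3800 (wall)
  → r_2 = 1.3800
beam 3: φ=45°, α=240°
  d=(-0.5000,-0.8660)  start (4,2)  tX=0.3200 tY=0.3580  stride 1/|dx|=2.0000 1/|dy|=1.1547
    cross x-line → (3,2), t=0.3200
    cross y-line → (3,1), t=0.3580
    cross y-line → (3,0), t=1.5127 (wall)
  → r_3 = 1.5127
beam 4: φ=135°, α=330°
  d=(0.8660,-0.5000)  start (4,2)  tX=0.9699 tY=0.6200  stride 1/|dx|=1.1547 1/|dy|=2.0000
    cross y-line → (4,1), t=0.6200
    cross x-line → (5,1), t=0.9699
    cross x-line → (6,1), t=2.1246
    cross y-line → (6,0), t=2.6200 (wall)
  → r_4 = 2.6200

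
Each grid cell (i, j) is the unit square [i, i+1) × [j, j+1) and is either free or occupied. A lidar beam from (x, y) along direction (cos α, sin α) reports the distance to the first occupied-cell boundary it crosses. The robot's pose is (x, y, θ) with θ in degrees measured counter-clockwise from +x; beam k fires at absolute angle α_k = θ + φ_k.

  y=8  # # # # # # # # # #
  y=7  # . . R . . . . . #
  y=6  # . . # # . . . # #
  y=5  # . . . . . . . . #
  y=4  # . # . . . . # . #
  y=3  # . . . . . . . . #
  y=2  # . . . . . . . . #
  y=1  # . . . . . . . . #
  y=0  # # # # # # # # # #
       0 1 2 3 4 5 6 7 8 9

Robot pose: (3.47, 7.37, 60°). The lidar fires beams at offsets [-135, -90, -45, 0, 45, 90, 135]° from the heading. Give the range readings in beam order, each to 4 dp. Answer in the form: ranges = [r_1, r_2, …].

beam 1: φ=-135°, α=285°
  dir = (cos 285°, sin 285°) = (0.2588, -0.9659); from cell (3,7)
  next x-line at t=2.0478, next y-line at t=0.3831; Δt_x=3.8637, Δt_y=1.0353
    y: enter (3,6) at t=0.3831 ← occupied
  → r_1 = 0.3831
beam 2: φ=-90°, α=330°
  dir = (cos 330°, sin 330°) = (0.8660, -0.5000); from cell (3,7)
  next x-line at t=0.6120, next y-line at t=0.7400; Δt_x=1.1547, Δt_y=2.0000
    x: enter (4,7) at t=0.6120
    y: enter (4,6) at t=0.7400 ← occupied
  → r_2 = 0.7400
beam 3: φ=-45°, α=15°
  dir = (cos 15°, sin 15°) = (0.9659, 0.2588); from cell (3,7)
  next x-line at t=0.5487, next y-line at t=2.4341; Δt_x=1.0353, Δt_y=3.8637
    x: enter (4,7) at t=0.5487
    x: enter (5,7) at t=1.5840
    y: enter (5,8) at t=2.4341 ← occupied
  → r_3 = 2.4341
beam 4: φ=0°, α=60°
  dir = (cos 60°, sin 60°) = (0.5000, 0.8660); from cell (3,7)
  next x-line at t=1.0600, next y-line at t=0.7275; Δt_x=2.0000, Δt_y=1.1547
    y: enter (3,8) at t=0.7275 ← occupied
  → r_4 = 0.7275
beam 5: φ=45°, α=105°
  dir = (cos 105°, sin 105°) = (-0.2588, 0.9659); from cell (3,7)
  next x-line at t=1.8159, next y-line at t=0.6522; Δt_x=3.8637, Δt_y=1.0353
    y: enter (3,8) at t=0.6522 ← occupied
  → r_5 = 0.6522
beam 6: φ=90°, α=150°
  dir = (cos 150°, sin 150°) = (-0.8660, 0.5000); from cell (3,7)
  next x-line at t=0.5427, next y-line at t=1.2600; Δt_x=1.1547, Δt_y=2.0000
    x: enter (2,7) at t=0.5427
    y: enter (2,8) at t=1.2600 ← occupied
  → r_6 = 1.2600
beam 7: φ=135°, α=195°
  dir = (cos 195°, sin 195°) = (-0.9659, -0.2588); from cell (3,7)
  next x-line at t=0.4866, next y-line at t=1.4296; Δt_x=1.0353, Δt_y=3.8637
    x: enter (2,7) at t=0.4866
    y: enter (2,6) at t=1.4296
    x: enter (1,6) at t=1.5219
    x: enter (0,6) at t=2.5571 ← occupied
  → r_7 = 2.5571

ranges = [0.3831, 0.7400, 2.4341, 0.7275, 0.6522, 1.2600, 2.5571]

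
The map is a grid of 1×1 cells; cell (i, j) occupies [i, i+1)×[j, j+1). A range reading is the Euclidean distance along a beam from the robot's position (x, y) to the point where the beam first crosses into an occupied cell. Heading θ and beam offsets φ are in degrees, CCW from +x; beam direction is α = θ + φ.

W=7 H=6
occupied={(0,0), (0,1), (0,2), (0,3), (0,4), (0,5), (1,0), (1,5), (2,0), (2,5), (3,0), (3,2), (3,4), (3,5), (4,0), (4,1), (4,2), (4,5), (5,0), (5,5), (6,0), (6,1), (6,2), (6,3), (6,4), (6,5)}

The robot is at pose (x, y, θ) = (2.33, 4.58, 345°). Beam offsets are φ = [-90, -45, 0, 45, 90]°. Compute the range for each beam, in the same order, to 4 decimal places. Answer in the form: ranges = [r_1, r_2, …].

ranges = [3.7063, 1.8244, 0.6936, 0.7736, 0.4348]

beam 1: φ=-90°, α=255°
  cosα=-0.2588 sinα=-0.9659 | (2,4) | tMaxX 1.2750 tMaxY 0.6005 | tΔX 3.8637 tΔY 1.0353
    t=0.6005 [y] (2,3)
    t=1.2750 [x] (1,3)
    t=1.6357 [y] (1,2)
    t=2.6710 [y] (1,1)
    t=3.7063 [y] (1,0) — stop
  → r_1 = 3.7063
beam 2: φ=-45°, α=300°
  cosα=0.5000 sinα=-0.8660 | (2,4) | tMaxX 1.3400 tMaxY 0.6697 | tΔX 2.0000 tΔY 1.1547
    t=0.6697 [y] (2,3)
    t=1.3400 [x] (3,3)
    t=1.8244 [y] (3,2) — stop
  → r_2 = 1.8244
beam 3: φ=0°, α=345°
  cosα=0.9659 sinα=-0.2588 | (2,4) | tMaxX 0.6936 tMaxY 2.2409 | tΔX 1.0353 tΔY 3.8637
    t=0.6936 [x] (3,4) — stop
  → r_3 = 0.6936
beam 4: φ=45°, α=30°
  cosα=0.8660 sinα=0.5000 | (2,4) | tMaxX 0.7736 tMaxY 0.8400 | tΔX 1.1547 tΔY 2.0000
    t=0.7736 [x] (3,4) — stop
  → r_4 = 0.7736
beam 5: φ=90°, α=75°
  cosα=0.2588 sinα=0.9659 | (2,4) | tMaxX 2.5887 tMaxY 0.4348 | tΔX 3.8637 tΔY 1.0353
    t=0.4348 [y] (2,5) — stop
  → r_5 = 0.4348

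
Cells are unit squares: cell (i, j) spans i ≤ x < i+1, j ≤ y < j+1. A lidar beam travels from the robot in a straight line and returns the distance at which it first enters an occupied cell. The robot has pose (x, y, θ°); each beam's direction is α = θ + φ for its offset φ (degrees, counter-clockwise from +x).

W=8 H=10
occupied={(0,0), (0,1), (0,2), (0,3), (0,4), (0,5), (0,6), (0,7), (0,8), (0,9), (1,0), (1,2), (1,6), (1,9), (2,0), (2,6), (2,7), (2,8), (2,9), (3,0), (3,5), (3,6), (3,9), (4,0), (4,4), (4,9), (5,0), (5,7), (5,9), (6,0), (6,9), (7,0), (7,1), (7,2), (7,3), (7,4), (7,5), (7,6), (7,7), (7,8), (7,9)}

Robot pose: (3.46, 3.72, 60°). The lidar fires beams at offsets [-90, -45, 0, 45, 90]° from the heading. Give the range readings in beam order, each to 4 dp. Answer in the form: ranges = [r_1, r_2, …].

ranges = [4.0876, 1.0818, 1.0800, 1.3252, 2.8406]

beam 1: φ=-90°, α=330°
  direction (0.8660, -0.5000); cell (3,3); t to first gridline: x 0.6235, y 1.4400 (then +1.1547 / +2.0000)
    (4,3) via x @ 0.6235
    (4,2) via y @ 1.4400
    (5,2) via x @ 1.7782
    (6,2) via x @ 2.9329
    (6,1) via y @ 3.4400
    (7,1) via x @ 4.0876  # hit
  → r_1 = 4.0876
beam 2: φ=-45°, α=15°
  direction (0.9659, 0.2588); cell (3,3); t to first gridline: x 0.5590, y 1.0818 (then +1.0353 / +3.8637)
    (4,3) via x @ 0.5590
    (4,4) via y @ 1.0818  # hit
  → r_2 = 1.0818
beam 3: φ=0°, α=60°
  direction (0.5000, 0.8660); cell (3,3); t to first gridline: x 1.0800, y 0.3233 (then +2.0000 / +1.1547)
    (3,4) via y @ 0.3233
    (4,4) via x @ 1.0800  # hit
  → r_3 = 1.0800
beam 4: φ=45°, α=105°
  direction (-0.2588, 0.9659); cell (3,3); t to first gridline: x 1.7773, y 0.2899 (then +3.8637 / +1.0353)
    (3,4) via y @ 0.2899
    (3,5) via y @ 1.3252  # hit
  → r_4 = 1.3252
beam 5: φ=90°, α=150°
  direction (-0.8660, 0.5000); cell (3,3); t to first gridline: x 0.5312, y 0.5600 (then +1.1547 / +2.0000)
    (2,3) via x @ 0.5312
    (2,4) via y @ 0.5600
    (1,4) via x @ 1.6859
    (1,5) via y @ 2.5600
    (0,5) via x @ 2.8406  # hit
  → r_5 = 2.8406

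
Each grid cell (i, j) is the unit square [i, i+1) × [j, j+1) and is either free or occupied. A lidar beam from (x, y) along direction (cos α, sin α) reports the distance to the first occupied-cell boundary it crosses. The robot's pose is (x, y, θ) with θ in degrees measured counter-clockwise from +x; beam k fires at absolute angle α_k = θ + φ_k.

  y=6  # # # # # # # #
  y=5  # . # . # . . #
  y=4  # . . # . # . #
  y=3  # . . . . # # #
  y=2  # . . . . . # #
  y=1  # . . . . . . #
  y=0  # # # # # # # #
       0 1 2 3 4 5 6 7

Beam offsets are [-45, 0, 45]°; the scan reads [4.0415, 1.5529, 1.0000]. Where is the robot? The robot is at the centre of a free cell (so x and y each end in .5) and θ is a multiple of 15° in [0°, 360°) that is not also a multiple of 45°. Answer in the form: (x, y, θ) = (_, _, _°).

(x, y, θ) = (1.5, 4.5, 345°)

Enumerate (i+0.5, j+0.5, θ) over the 23 free cells and 16 admissible headings. For each, cast all 3 beams and compare to the given ranges.
  (4.5, 3.5, 285°): beam 1 = 2.8868 ≠ 4.0415 ✗
  (2.5, 3.5, 60°): beam 1 = 2.5882 ≠ 4.0415 ✗
  (3.5, 5.5, 60°): beam 1 = 0.5176 ≠ 4.0415 ✗
  (2.5, 1.5, 195°): beam 1 = 1.7321 ≠ 4.0415 ✗
  …
  (1.5, 4.5, 345°): r_1=4.0415, r_2=1.5529, r_3=1.0000 — all match ✓
No second candidate reproduces the full scan.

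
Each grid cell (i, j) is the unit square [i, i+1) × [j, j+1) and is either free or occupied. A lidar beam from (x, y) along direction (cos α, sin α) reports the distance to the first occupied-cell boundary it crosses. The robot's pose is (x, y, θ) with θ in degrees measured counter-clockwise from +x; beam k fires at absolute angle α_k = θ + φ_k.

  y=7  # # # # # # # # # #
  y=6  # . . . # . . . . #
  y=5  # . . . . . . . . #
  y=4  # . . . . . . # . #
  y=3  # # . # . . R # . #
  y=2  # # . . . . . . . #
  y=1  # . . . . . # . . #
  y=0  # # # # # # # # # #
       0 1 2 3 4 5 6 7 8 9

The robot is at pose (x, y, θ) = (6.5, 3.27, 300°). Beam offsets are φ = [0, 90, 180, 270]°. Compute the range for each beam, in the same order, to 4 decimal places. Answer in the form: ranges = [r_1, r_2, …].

ranges = [2.6212, 0.5774, 3.1523, 4.5400]

beam 1: φ=0°, α=300°
  cosα=0.5000 sinα=-0.8660 | (6,3) | tMaxX 1.0000 tMaxY 0.3118 | tΔX 2.0000 tΔY 1.1547
    t=0.3118 [y] (6,2)
    t=1.0000 [x] (7,2)
    t=1.4665 [y] (7,1)
    t=2.6212 [y] (7,0) — stop
  → r_1 = 2.6212
beam 2: φ=90°, α=30°
  cosα=0.8660 sinα=0.5000 | (6,3) | tMaxX 0.5774 tMaxY 1.4600 | tΔX 1.1547 tΔY 2.0000
    t=0.5774 [x] (7,3) — stop
  → r_2 = 0.5774
beam 3: φ=180°, α=120°
  cosα=-0.5000 sinα=0.8660 | (6,3) | tMaxX 1.0000 tMaxY 0.8429 | tΔX 2.0000 tΔY 1.1547
    t=0.8429 [y] (6,4)
    t=1.0000 [x] (5,4)
    t=1.9976 [y] (5,5)
    t=3.0000 [x] (4,5)
    t=3.1523 [y] (4,6) — stop
  → r_3 = 3.1523
beam 4: φ=270°, α=210°
  cosα=-0.8660 sinα=-0.5000 | (6,3) | tMaxX 0.5774 tMaxY 0.5400 | tΔX 1.1547 tΔY 2.0000
    t=0.5400 [y] (6,2)
    t=0.5774 [x] (5,2)
    t=1.7321 [x] (4,2)
    t=2.5400 [y] (4,1)
    t=2.8868 [x] (3,1)
    t=4.0415 [x] (2,1)
    t=4.5400 [y] (2,0) — stop
  → r_4 = 4.5400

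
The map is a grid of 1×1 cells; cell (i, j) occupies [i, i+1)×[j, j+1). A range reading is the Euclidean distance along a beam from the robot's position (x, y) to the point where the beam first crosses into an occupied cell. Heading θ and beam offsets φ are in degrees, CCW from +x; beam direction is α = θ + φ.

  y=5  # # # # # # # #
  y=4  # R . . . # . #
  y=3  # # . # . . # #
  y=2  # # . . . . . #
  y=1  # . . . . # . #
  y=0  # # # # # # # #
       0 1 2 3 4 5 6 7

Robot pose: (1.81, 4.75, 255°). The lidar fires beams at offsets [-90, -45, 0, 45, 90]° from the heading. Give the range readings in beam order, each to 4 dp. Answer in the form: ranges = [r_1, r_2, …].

beam 1: φ=-90°, α=165°
  dir = (cos 165°, sin 165°) = (-0.9659, 0.2588); from cell (1,4)
  next x-line at t=0.8386, next y-line at t=0.9659; Δt_x=1.0353, Δt_y=3.8637
    x: enter (0,4) at t=0.8386 ← occupied
  → r_1 = 0.8386
beam 2: φ=-45°, α=210°
  dir = (cos 210°, sin 210°) = (-0.8660, -0.5000); from cell (1,4)
  next x-line at t=0.9353, next y-line at t=1.5000; Δt_x=1.1547, Δt_y=2.0000
    x: enter (0,4) at t=0.9353 ← occupied
  → r_2 = 0.9353
beam 3: φ=0°, α=255°
  dir = (cos 255°, sin 255°) = (-0.2588, -0.9659); from cell (1,4)
  next x-line at t=3.1296, next y-line at t=0.7765; Δt_x=3.8637, Δt_y=1.0353
    y: enter (1,3) at t=0.7765 ← occupied
  → r_3 = 0.7765
beam 4: φ=45°, α=300°
  dir = (cos 300°, sin 300°) = (0.5000, -0.8660); from cell (1,4)
  next x-line at t=0.3800, next y-line at t=0.8660; Δt_x=2.0000, Δt_y=1.1547
    x: enter (2,4) at t=0.3800
    y: enter (2,3) at t=0.8660
    y: enter (2,2) at t=2.0207
    x: enter (3,2) at t=2.3800
    y: enter (3,1) at t=3.1754
    y: enter (3,0) at t=4.3301 ← occupied
  → r_4 = 4.3301
beam 5: φ=90°, α=345°
  dir = (cos 345°, sin 345°) = (0.9659, -0.2588); from cell (1,4)
  next x-line at t=0.1967, next y-line at t=2.8978; Δt_x=1.0353, Δt_y=3.8637
    x: enter (2,4) at t=0.1967
    x: enter (3,4) at t=1.2320
    x: enter (4,4) at t=2.2673
    y: enter (4,3) at t=2.8978
    x: enter (5,3) at t=3.3025
    x: enter (6,3) at t=4.3378 ← occupied
  → r_5 = 4.3378

ranges = [0.8386, 0.9353, 0.7765, 4.3301, 4.3378]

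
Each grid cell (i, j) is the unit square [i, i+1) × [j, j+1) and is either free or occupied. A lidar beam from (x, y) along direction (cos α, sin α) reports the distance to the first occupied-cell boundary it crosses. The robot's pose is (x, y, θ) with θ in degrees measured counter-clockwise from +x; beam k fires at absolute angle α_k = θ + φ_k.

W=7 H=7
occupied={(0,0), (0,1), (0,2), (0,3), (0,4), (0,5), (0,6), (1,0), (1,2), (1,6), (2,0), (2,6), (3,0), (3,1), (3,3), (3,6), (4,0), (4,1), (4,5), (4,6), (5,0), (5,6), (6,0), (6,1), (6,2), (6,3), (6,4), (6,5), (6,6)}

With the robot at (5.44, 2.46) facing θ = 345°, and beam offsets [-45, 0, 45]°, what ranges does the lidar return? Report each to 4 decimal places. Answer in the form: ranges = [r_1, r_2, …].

ranges = [1.1200, 0.5798, 0.6466]

beam 1: φ=-45°, α=300°
  direction (0.5000, -0.8660); cell (5,2); t to first gridline: x 1.1200, y 0.5312 (then +2.0000 / +1.1547)
    (5,1) via y @ 0.5312
    (6,1) via x @ 1.1200  # hit
  → r_1 = 1.1200
beam 2: φ=0°, α=345°
  direction (0.9659, -0.2588); cell (5,2); t to first gridline: x 0.5798, y 1.7773 (then +1.0353 / +3.8637)
    (6,2) via x @ 0.5798  # hit
  → r_2 = 0.5798
beam 3: φ=45°, α=30°
  direction (0.8660, 0.5000); cell (5,2); t to first gridline: x 0.6466, y 1.0800 (then +1.1547 / +2.0000)
    (6,2) via x @ 0.6466  # hit
  → r_3 = 0.6466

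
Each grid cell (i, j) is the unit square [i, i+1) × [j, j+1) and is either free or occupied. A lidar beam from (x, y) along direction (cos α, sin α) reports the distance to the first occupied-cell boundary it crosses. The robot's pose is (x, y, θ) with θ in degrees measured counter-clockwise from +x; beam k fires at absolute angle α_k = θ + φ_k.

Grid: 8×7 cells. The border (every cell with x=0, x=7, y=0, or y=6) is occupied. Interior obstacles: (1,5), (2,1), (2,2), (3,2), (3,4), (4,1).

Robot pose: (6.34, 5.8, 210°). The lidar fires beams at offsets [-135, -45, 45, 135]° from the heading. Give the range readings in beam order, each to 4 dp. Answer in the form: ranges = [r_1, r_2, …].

beam 1: φ=-135°, α=75°
  direction (0.2588, 0.9659); cell (6,5); t to first gridline: x 2.5500, y 0.2071 (then +3.8637 / +1.0353)
    (6,6) via y @ 0.2071  # hit
  → r_1 = 0.2071
beam 2: φ=-45°, α=165°
  direction (-0.9659, 0.2588); cell (6,5); t to first gridline: x 0.3520, y 0.7727 (then +1.0353 / +3.8637)
    (5,5) via x @ 0.3520
    (5,6) via y @ 0.7727  # hit
  → r_2 = 0.7727
beam 3: φ=45°, α=255°
  direction (-0.2588, -0.9659); cell (6,5); t to first gridline: x 1.3137, y 0.8282 (then +3.8637 / +1.0353)
    (6,4) via y @ 0.8282
    (5,4) via x @ 1.3137
    (5,3) via y @ 1.8635
    (5,2) via y @ 2.8988
    (5,1) via y @ 3.9340
    (5,0) via y @ 4.9693  # hit
  → r_3 = 4.9693
beam 4: φ=135°, α=345°
  direction (0.9659, -0.2588); cell (6,5); t to first gridline: x 0.6833, y 3.0910 (then +1.0353 / +3.8637)
    (7,5) via x @ 0.6833  # hit
  → r_4 = 0.6833

ranges = [0.2071, 0.7727, 4.9693, 0.6833]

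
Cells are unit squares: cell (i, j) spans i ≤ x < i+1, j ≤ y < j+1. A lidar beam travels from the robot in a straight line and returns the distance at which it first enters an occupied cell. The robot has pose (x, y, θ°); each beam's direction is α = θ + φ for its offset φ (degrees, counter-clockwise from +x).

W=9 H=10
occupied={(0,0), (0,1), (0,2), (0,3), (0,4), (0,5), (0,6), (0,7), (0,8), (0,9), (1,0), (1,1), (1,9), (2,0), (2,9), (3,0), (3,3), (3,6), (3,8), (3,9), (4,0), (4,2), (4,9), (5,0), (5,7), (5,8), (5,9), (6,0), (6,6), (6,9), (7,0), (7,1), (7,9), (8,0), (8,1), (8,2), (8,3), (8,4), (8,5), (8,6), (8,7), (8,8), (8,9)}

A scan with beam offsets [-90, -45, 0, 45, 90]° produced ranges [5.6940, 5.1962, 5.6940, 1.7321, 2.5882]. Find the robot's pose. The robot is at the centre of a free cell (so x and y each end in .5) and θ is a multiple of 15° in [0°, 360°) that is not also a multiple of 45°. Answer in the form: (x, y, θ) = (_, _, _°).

Enumerate (i+0.5, j+0.5, θ) over the 47 free cells and 16 admissible headings. For each, cast all 5 beams and compare to the given ranges.
  (7.5, 8.5, 240°): beam 1 = 1.0000 ≠ 5.6940 ✗
  (6.5, 7.5, 345°): beam 1 = 0.5176 ≠ 5.6940 ✗
  (1.5, 2.5, 285°): beam 1 = 0.5176 ≠ 5.6940 ✗
  (3.5, 5.5, 240°): beam 1 = 2.8868 ≠ 5.6940 ✗
  …
  (6.5, 3.5, 165°): r_1=5.6940, r_2=5.1962, r_3=5.6940, r_4=1.7321, r_5=2.5882 — all match ✓
Unique over the lattice → pose = (6.5, 3.5, 165°).

(x, y, θ) = (6.5, 3.5, 165°)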